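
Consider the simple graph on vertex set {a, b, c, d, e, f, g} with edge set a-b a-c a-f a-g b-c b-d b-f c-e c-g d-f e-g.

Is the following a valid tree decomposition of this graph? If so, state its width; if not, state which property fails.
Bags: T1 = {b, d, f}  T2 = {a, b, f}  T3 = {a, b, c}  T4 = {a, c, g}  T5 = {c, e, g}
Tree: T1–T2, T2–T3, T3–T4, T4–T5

Checking the three conditions: (i) the bags cover all of {a, b, c, d, e, f, g}; (ii) for each edge, some bag contains both endpoints; (iii) the bags containing any fixed vertex form a subtree. All hold, so the decomposition is valid with width 3 − 1 = 2.

Yes; width 2.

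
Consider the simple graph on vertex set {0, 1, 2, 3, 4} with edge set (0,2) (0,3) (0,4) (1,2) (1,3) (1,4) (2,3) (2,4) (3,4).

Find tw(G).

A width-3 tree decomposition is:
Bags: B1 = {0, 2, 3, 4}  B2 = {1, 2, 3, 4}
Tree: B1–B2
Every bag has size at most 4, so the width is 4 − 1 = 3 and tw(G) ≤ 3. On the other hand G contains the 4-clique {0, 2, 3, 4}. A clique must lie in a single bag of any decomposition, so no decomposition can have width below 3. Therefore the treewidth is 3.

3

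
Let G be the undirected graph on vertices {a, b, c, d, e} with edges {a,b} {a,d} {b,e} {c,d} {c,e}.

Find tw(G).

A width-2 tree decomposition is:
Bags: B1 = {a, c, d}  B2 = {a, b, c}  B3 = {b, c, e}
Tree: B1–B2, B2–B3
Every bag has size at most 3, so the width is 3 − 1 = 2 and tw(G) ≤ 2. Since c–d–a–b–e–c is a cycle in G, G is not acyclic. Forests are exactly the graphs of treewidth ≤ 1, so tw(G) ≥ 2. Combining the bounds, tw(G) = 2.

2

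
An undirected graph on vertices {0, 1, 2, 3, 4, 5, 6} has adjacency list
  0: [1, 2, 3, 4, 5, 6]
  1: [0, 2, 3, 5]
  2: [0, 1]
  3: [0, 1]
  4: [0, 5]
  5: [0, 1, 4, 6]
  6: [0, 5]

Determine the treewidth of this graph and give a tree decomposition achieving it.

Every bag has size at most 3, so the width is 3 − 1 = 2 and tw(G) ≤ 2. On the other hand G contains the 3-clique {0, 1, 2}. A clique must lie in a single bag of any decomposition, so no decomposition can have width below 2. Therefore the treewidth is 2.

Treewidth 2.
Bags: B1 = {0, 1, 3}  B2 = {0, 1, 5}  B3 = {0, 4, 5}  B4 = {0, 5, 6}  B5 = {0, 1, 2}
Tree: B1–B2, B2–B3, B2–B4, B1–B5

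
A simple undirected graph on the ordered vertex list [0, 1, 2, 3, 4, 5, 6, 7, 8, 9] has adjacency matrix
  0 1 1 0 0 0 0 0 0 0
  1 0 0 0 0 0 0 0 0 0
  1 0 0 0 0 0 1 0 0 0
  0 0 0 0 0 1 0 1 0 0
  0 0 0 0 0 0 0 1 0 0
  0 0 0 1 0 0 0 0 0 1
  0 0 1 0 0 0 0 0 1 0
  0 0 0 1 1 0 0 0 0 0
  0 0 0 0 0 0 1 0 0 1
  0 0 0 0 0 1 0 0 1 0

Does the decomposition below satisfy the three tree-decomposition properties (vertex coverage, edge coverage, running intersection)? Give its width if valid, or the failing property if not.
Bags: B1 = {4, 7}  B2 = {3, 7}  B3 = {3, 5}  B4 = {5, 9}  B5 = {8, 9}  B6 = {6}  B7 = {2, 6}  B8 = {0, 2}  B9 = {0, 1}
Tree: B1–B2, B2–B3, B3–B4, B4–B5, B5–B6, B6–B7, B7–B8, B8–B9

A tree decomposition must satisfy three properties: every vertex lies in some bag; for every edge, both endpoints lie together in some bag; and for every vertex, the bags containing it form a connected subtree. Here edge (8,6) lies in no bag, so the decomposition is invalid.

No — edge (8,6) lies in no bag.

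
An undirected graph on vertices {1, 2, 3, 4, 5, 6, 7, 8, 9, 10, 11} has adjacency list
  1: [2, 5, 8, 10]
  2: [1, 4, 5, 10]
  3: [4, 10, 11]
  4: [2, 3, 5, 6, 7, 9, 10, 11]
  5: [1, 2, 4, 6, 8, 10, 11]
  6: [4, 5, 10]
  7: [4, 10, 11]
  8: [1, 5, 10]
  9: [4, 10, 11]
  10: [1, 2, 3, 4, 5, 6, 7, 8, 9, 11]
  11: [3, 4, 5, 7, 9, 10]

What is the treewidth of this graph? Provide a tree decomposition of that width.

Treewidth 3.
One such decomposition:
Bags: B1 = {2, 4, 5, 10}  B2 = {4, 5, 10, 11}  B3 = {1, 2, 5, 10}  B4 = {1, 5, 8, 10}  B5 = {4, 9, 10, 11}  B6 = {3, 4, 10, 11}  B7 = {4, 7, 10, 11}  B8 = {4, 5, 6, 10}
Tree: B1–B2, B1–B3, B3–B4, B2–B5, B5–B6, B6–B7, B1–B8

The largest bag has 4 vertices, giving width 3; this decomposition certifies tw(G) ≤ 3. On the other hand G contains the 4-clique {1, 5, 8, 10}. A clique must lie in a single bag of any decomposition, so no decomposition can have width below 3. Combining the bounds, tw(G) = 3.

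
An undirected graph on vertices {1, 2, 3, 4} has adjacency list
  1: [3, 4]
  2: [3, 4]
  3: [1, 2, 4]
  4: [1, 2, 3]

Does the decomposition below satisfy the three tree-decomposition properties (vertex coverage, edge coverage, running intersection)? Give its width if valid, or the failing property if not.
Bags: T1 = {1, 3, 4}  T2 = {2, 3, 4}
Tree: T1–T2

Yes; width 2.

Vertex coverage: the bags together contain {1, 2, 3, 4}, the full vertex set. Edge coverage: each edge of G has both endpoints in at least one bag. Running intersection: for every vertex, the bags containing it form a connected subtree. All three properties hold, so this is a valid tree decomposition of width max|bag| − 1 = 2, and hence tw(G) ≤ 2.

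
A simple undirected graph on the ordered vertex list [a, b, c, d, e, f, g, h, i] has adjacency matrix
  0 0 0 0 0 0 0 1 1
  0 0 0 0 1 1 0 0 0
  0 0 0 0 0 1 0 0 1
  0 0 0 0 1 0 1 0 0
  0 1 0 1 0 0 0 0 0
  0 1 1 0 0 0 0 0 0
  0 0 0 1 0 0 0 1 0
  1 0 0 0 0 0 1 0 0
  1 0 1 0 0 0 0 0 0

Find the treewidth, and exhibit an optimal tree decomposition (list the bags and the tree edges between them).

The largest bag has 3 vertices, giving width 2; this decomposition certifies tw(G) ≤ 2. Since f–b–e–d–g–h–a–i–c–f is a cycle in G, G is not acyclic. Forests are exactly the graphs of treewidth ≤ 1, so tw(G) ≥ 2. Therefore the treewidth is 2.

Treewidth 2.
One such decomposition:
Bags: B1 = {b, e, f}  B2 = {d, e, f}  B3 = {d, f, g}  B4 = {f, g, h}  B5 = {a, f, h}  B6 = {a, f, i}  B7 = {c, f, i}
Tree: B1–B2, B2–B3, B3–B4, B4–B5, B5–B6, B6–B7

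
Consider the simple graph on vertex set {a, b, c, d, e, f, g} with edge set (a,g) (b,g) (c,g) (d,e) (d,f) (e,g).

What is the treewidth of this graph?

1

A width-1 tree decomposition is:
Bags: B1 = {e, g}  B2 = {d, e}  B3 = {d, f}  B4 = {b, g}  B5 = {a, g}  B6 = {c, g}
Tree: B1–B2, B2–B3, B1–B4, B1–B5, B4–B6
The largest bag has 2 vertices, giving width 1; this decomposition certifies tw(G) ≤ 1. Since G has at least one edge (e.g. e–g), it is not an edgeless graph, so tw(G) ≥ 1. Combining the bounds, tw(G) = 1.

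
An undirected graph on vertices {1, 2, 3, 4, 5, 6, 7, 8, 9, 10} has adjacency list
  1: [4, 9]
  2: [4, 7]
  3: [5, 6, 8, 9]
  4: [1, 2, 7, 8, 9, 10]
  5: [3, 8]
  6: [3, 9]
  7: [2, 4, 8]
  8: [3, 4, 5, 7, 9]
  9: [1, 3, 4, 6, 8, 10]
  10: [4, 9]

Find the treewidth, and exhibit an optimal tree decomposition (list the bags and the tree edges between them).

Treewidth 2.
Bags: B1 = {3, 8, 9}  B2 = {4, 8, 9}  B3 = {1, 4, 9}  B4 = {4, 9, 10}  B5 = {4, 7, 8}  B6 = {3, 6, 9}  B7 = {2, 4, 7}  B8 = {3, 5, 8}
Tree: B1–B2, B2–B3, B2–B4, B2–B5, B1–B6, B5–B7, B1–B8

The largest bag has 3 vertices, giving width 2; this decomposition certifies tw(G) ≤ 2. For the lower bound, the 3 vertices {3, 8, 9} are pairwise adjacent, and any tree decomposition puts a clique entirely inside one bag — forcing width ≥ 2. The upper and lower bounds meet at 2, so that is the treewidth.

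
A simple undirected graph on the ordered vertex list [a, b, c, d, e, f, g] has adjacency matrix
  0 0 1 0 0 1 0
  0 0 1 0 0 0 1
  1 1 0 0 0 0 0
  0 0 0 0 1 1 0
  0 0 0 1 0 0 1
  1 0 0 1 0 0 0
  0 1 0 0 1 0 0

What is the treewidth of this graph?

2

A width-2 tree decomposition is:
Bags: B1 = {b, e, g}  B2 = {b, c, e}  B3 = {a, c, e}  B4 = {a, e, f}  B5 = {d, e, f}
Tree: B1–B2, B2–B3, B3–B4, B4–B5
Each bag holds 3 vertices, so the decomposition has width 2, which upper-bounds the treewidth. The edges e–g–b–c–a–f–d–e form a cycle, so G is not a tree and its treewidth is at least 2. Hence tw(G) = 2 exactly.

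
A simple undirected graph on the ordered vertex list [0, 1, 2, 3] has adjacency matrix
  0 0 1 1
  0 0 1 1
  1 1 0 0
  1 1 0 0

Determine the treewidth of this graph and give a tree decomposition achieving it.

Every bag has size at most 3, so the width is 3 − 1 = 2 and tw(G) ≤ 2. The edges 0–2–1–3–0 form a cycle, so G is not a tree and its treewidth is at least 2. The upper and lower bounds meet at 2, so that is the treewidth.

Treewidth 2.
One optimal decomposition is:
Bags: B1 = {0, 1, 2}  B2 = {0, 1, 3}
Tree: B1–B2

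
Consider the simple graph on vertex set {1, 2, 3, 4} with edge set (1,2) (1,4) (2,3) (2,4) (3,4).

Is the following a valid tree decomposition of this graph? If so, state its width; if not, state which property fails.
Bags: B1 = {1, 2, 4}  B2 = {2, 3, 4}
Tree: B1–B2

Yes; width 2.

Every vertex of G appears in some bag (union = {1, 2, 3, 4}); every edge is covered by a bag; and for each vertex v the set of bags containing v is connected in the bag tree. The decomposition is therefore valid. The largest bag has 3 vertices, so the width is 2.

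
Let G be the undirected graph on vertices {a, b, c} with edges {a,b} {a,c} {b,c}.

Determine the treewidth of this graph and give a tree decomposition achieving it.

Treewidth 2.
One optimal decomposition is:
Bags: B1 = {a, b, c}
Tree: (single bag)

A single bag containing all 3 vertices is trivially a valid decomposition of width 2. On the other hand G contains the 3-clique {a, b, c}. A clique must lie in a single bag of any decomposition, so no decomposition can have width below 2. Therefore the treewidth is 2.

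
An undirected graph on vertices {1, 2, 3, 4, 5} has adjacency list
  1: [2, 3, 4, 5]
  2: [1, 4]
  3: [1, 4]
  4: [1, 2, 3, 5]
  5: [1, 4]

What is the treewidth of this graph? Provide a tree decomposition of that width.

Every bag has size at most 3, so the width is 3 − 1 = 2 and tw(G) ≤ 2. Conversely, {1, 2, 4} is a clique of size 3, and the vertices of any clique must share a bag in every tree decomposition; so some bag has ≥ 3 vertices and tw(G) ≥ 2. Therefore the treewidth is 2.

Treewidth 2.
One such decomposition:
Bags: B1 = {1, 2, 4}  B2 = {1, 3, 4}  B3 = {1, 4, 5}
Tree: B1–B2, B1–B3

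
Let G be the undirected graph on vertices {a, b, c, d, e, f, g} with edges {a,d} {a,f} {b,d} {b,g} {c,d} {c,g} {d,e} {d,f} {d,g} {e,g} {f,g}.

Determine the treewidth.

A width-2 tree decomposition is:
Bags: B1 = {a, d, f}  B2 = {d, f, g}  B3 = {b, d, g}  B4 = {d, e, g}  B5 = {c, d, g}
Tree: B1–B2, B2–B3, B3–B4, B2–B5
The largest bag has 3 vertices, giving width 2; this decomposition certifies tw(G) ≤ 2. On the other hand G contains the 3-clique {d, e, g}. A clique must lie in a single bag of any decomposition, so no decomposition can have width below 2. Combining the bounds, tw(G) = 2.

2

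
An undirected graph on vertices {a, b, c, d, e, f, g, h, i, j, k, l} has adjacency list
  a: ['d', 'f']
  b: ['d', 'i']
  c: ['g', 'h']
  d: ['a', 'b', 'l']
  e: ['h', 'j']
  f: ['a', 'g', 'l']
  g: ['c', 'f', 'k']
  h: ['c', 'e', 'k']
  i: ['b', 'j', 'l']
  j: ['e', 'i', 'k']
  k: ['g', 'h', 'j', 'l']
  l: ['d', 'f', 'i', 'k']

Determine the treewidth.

A width-3 tree decomposition is:
Bags: B1 = {a, b, d, f}  B2 = {b, d, f, l}  B3 = {b, f, i, l}  B4 = {f, g, i, l}  B5 = {g, i, k, l}  B6 = {g, i, j, k}  B7 = {c, g, j, k}  B8 = {c, h, j, k}  B9 = {c, e, h, j}
Tree: B1–B2, B2–B3, B3–B4, B4–B5, B5–B6, B6–B7, B7–B8, B8–B9
Every bag has size at most 4, so the width is 4 − 1 = 3 and tw(G) ≤ 3. For the lower bound: the 4 vertex sets {a,b,d}, {f}, {l}, {g,i,j,k} are disjoint, each induces a connected subgraph, and every pair is joined by at least one edge of G. Contracting each set to a single vertex therefore yields K_{4} as a minor, and since treewidth is minor-monotone, tw(G) ≥ tw(K_{4}) = 3. Combining the bounds, tw(G) = 3.

3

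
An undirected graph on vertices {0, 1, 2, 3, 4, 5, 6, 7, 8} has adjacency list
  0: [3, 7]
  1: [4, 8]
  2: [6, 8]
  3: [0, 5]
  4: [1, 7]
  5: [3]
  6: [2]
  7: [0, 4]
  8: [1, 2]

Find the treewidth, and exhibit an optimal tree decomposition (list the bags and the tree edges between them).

Treewidth 1.
Bags: B1 = {2, 6}  B2 = {2, 8}  B3 = {1, 8}  B4 = {1, 4}  B5 = {4, 7}  B6 = {0, 7}  B7 = {0, 3}  B8 = {3, 5}
Tree: B1–B2, B2–B3, B3–B4, B4–B5, B5–B6, B6–B7, B7–B8

Each bag holds 2 vertices, so the decomposition has width 1, which upper-bounds the treewidth. Any graph with an edge has treewidth ≥ 1, and G has the edge 6–2. Combining the bounds, tw(G) = 1.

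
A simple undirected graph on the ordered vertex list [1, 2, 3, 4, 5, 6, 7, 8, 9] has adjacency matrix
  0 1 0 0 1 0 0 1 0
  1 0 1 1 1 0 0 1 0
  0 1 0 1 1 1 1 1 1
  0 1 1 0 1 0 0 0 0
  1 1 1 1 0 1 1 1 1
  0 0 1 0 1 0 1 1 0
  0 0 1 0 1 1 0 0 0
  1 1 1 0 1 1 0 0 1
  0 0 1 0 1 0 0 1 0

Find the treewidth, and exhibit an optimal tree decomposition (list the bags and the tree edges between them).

Treewidth 3.
Bags: B1 = {3, 5, 6, 8}  B2 = {3, 5, 6, 7}  B3 = {2, 3, 5, 8}  B4 = {2, 3, 4, 5}  B5 = {1, 2, 5, 8}  B6 = {3, 5, 8, 9}
Tree: B1–B2, B1–B3, B3–B4, B3–B5, B3–B6

The largest bag has 4 vertices, giving width 3; this decomposition certifies tw(G) ≤ 3. Conversely, {1, 2, 5, 8} is a clique of size 4, and the vertices of any clique must share a bag in every tree decomposition; so some bag has ≥ 4 vertices and tw(G) ≥ 3. The upper and lower bounds meet at 3, so that is the treewidth.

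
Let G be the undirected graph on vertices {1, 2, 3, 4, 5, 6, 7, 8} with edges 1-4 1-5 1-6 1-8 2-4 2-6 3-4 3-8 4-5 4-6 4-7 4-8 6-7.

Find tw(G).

A width-2 tree decomposition is:
Bags: B1 = {1, 4, 8}  B2 = {1, 4, 5}  B3 = {3, 4, 8}  B4 = {1, 4, 6}  B5 = {2, 4, 6}  B6 = {4, 6, 7}
Tree: B1–B2, B1–B3, B1–B4, B4–B5, B4–B6
The largest bag has 3 vertices, giving width 2; this decomposition certifies tw(G) ≤ 2. On the other hand G contains the 3-clique {1, 4, 8}. A clique must lie in a single bag of any decomposition, so no decomposition can have width below 2. Combining the bounds, tw(G) = 2.

2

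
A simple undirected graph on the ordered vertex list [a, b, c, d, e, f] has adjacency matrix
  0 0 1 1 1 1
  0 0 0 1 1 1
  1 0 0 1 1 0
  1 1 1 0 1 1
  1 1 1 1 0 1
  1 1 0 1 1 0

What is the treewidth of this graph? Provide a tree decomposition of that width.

Treewidth 3.
One optimal decomposition is:
Bags: B1 = {a, d, e, f}  B2 = {b, d, e, f}  B3 = {a, c, d, e}
Tree: B1–B2, B1–B3

Every bag has size at most 4, so the width is 4 − 1 = 3 and tw(G) ≤ 3. On the other hand G contains the 4-clique {a, c, d, e}. A clique must lie in a single bag of any decomposition, so no decomposition can have width below 3. Hence tw(G) = 3 exactly.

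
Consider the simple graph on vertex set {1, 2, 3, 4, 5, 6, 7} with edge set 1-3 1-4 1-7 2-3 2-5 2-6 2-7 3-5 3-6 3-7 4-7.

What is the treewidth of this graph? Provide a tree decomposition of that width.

The largest bag has 3 vertices, giving width 2; this decomposition certifies tw(G) ≤ 2. Conversely, {1, 3, 7} is a clique of size 3, and the vertices of any clique must share a bag in every tree decomposition; so some bag has ≥ 3 vertices and tw(G) ≥ 2. Therefore the treewidth is 2.

Treewidth 2.
One optimal decomposition is:
Bags: B1 = {2, 3, 7}  B2 = {2, 3, 6}  B3 = {1, 3, 7}  B4 = {1, 4, 7}  B5 = {2, 3, 5}
Tree: B1–B2, B1–B3, B3–B4, B2–B5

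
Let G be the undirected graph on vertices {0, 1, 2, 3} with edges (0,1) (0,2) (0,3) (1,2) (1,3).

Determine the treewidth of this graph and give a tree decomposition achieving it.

The largest bag has 3 vertices, giving width 2; this decomposition certifies tw(G) ≤ 2. For the lower bound, the 3 vertices {0, 1, 2} are pairwise adjacent, and any tree decomposition puts a clique entirely inside one bag — forcing width ≥ 2. Combining the bounds, tw(G) = 2.

Treewidth 2.
One optimal decomposition is:
Bags: B1 = {0, 1, 3}  B2 = {0, 1, 2}
Tree: B1–B2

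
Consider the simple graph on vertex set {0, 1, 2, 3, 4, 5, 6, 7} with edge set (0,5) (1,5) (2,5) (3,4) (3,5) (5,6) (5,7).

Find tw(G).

1

A width-1 tree decomposition is:
Bags: B1 = {3, 5}  B2 = {5, 6}  B3 = {5, 7}  B4 = {3, 4}  B5 = {0, 5}  B6 = {2, 5}  B7 = {1, 5}
Tree: B1–B2, B1–B3, B1–B4, B3–B5, B2–B6, B3–B7
The largest bag has 2 vertices, giving width 1; this decomposition certifies tw(G) ≤ 1. G has an edge, so its treewidth is at least 1. The upper and lower bounds meet at 1, so that is the treewidth.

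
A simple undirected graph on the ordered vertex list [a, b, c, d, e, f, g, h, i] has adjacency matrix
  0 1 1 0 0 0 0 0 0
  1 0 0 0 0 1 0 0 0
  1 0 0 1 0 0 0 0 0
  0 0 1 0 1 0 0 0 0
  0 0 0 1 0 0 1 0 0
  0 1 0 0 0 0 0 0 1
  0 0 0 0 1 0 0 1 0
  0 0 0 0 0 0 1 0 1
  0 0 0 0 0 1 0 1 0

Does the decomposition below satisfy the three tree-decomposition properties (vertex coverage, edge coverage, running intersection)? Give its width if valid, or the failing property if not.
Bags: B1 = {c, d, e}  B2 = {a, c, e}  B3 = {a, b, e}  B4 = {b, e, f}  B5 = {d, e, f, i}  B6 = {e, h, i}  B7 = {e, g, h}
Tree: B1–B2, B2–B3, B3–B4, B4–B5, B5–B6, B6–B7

A tree decomposition must satisfy three properties: every vertex lies in some bag; for every edge, both endpoints lie together in some bag; and for every vertex, the bags containing it form a connected subtree. Here bags containing vertex d are not connected in the tree, so the decomposition is invalid.

No — bags containing vertex d are not connected in the tree.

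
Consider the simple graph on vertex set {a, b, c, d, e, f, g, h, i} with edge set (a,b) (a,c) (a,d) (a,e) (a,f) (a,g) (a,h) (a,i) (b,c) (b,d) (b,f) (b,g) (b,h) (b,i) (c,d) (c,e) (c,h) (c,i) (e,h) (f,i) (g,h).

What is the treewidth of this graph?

3

A width-3 tree decomposition is:
Bags: B1 = {a, b, c, d}  B2 = {a, b, c, h}  B3 = {a, b, c, i}  B4 = {a, b, f, i}  B5 = {a, c, e, h}  B6 = {a, b, g, h}
Tree: B1–B2, B2–B3, B3–B4, B2–B5, B2–B6
The largest bag has 4 vertices, giving width 3; this decomposition certifies tw(G) ≤ 3. On the other hand G contains the 4-clique {a, c, e, h}. A clique must lie in a single bag of any decomposition, so no decomposition can have width below 3. Therefore the treewidth is 3.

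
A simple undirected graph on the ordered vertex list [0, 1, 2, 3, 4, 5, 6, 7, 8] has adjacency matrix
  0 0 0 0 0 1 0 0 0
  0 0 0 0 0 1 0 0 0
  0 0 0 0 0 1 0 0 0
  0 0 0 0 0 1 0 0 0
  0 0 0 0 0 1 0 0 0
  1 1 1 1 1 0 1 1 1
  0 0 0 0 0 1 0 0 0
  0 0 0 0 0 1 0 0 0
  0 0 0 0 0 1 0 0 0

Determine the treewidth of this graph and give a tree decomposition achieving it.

Treewidth 1.
One optimal decomposition is:
Bags: B1 = {3, 5}  B2 = {5, 6}  B3 = {1, 5}  B4 = {5, 8}  B5 = {0, 5}  B6 = {5, 7}  B7 = {4, 5}  B8 = {2, 5}
Tree: B1–B2, B2–B3, B3–B4, B2–B5, B4–B6, B6–B7, B4–B8

The largest bag has 2 vertices, giving width 1; this decomposition certifies tw(G) ≤ 1. Since G has at least one edge (e.g. 5–3), it is not an edgeless graph, so tw(G) ≥ 1. The upper and lower bounds meet at 1, so that is the treewidth.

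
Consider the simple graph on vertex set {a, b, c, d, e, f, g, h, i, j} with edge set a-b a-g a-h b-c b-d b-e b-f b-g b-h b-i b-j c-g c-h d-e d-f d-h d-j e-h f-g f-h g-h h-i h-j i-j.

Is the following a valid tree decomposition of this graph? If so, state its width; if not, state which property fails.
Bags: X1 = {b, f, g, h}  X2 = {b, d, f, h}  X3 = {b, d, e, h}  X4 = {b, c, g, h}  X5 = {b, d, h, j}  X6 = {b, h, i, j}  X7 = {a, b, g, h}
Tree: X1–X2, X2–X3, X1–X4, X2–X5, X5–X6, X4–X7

Vertex coverage: the bags together contain {a, b, c, d, e, f, g, h, i, j}, the full vertex set. Edge coverage: each edge of G has both endpoints in at least one bag. Running intersection: for every vertex, the bags containing it form a connected subtree. All three properties hold, so this is a valid tree decomposition of width max|bag| − 1 = 3, and hence tw(G) ≤ 3.

Yes; width 3.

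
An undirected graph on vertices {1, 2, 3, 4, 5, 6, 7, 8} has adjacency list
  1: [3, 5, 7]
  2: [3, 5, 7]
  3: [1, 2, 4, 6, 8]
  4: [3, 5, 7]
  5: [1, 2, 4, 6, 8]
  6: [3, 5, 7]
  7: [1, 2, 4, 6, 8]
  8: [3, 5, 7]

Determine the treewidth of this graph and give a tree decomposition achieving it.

Treewidth 3.
One such decomposition:
Bags: B1 = {3, 5, 7, 8}  B2 = {1, 3, 5, 7}  B3 = {3, 5, 6, 7}  B4 = {2, 3, 5, 7}  B5 = {3, 4, 5, 7}
Tree: B1–B2, B2–B3, B3–B4, B4–B5

Every bag has size at most 4, so the width is 4 − 1 = 3 and tw(G) ≤ 3. For the lower bound: the 4 vertex sets {5,8}, {1,7}, {3}, {6} are disjoint, each induces a connected subgraph, and every pair is joined by at least one edge of G. Contracting each set to a single vertex therefore yields K_{4} as a minor, and since treewidth is minor-monotone, tw(G) ≥ tw(K_{4}) = 3. Therefore the treewidth is 3.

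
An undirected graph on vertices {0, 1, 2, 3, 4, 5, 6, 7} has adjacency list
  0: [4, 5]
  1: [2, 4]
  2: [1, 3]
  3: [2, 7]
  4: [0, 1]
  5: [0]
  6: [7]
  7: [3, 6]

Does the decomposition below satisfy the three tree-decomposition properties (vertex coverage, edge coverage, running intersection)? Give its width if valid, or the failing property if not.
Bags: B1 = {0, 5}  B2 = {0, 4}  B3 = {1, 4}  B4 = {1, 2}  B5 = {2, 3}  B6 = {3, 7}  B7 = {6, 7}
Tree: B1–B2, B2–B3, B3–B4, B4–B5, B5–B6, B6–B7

Yes; width 1.

Every vertex of G appears in some bag (union = {0, 1, 2, 3, 4, 5, 6, 7}); every edge is covered by a bag; and for each vertex v the set of bags containing v is connected in the bag tree. The decomposition is therefore valid. The largest bag has 2 vertices, so the width is 1.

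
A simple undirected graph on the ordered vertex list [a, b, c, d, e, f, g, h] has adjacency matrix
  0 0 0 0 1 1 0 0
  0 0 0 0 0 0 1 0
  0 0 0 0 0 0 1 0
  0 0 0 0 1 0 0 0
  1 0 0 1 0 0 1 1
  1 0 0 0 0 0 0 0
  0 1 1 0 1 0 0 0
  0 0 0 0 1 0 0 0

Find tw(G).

1

A width-1 tree decomposition is:
Bags: B1 = {d, e}  B2 = {e, g}  B3 = {a, e}  B4 = {e, h}  B5 = {a, f}  B6 = {c, g}  B7 = {b, g}
Tree: B1–B2, B2–B3, B3–B4, B3–B5, B2–B6, B2–B7
Each bag holds 2 vertices, so the decomposition has width 1, which upper-bounds the treewidth. Since G has at least one edge (e.g. e–d), it is not an edgeless graph, so tw(G) ≥ 1. Hence tw(G) = 1 exactly.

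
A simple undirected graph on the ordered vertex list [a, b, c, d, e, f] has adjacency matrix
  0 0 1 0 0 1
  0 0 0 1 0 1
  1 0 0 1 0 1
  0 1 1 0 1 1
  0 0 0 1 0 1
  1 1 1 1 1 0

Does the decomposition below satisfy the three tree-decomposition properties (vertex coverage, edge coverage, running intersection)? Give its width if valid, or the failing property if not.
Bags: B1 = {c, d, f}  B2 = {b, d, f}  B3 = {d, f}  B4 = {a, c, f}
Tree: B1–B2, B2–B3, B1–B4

No — vertex e appears in no bag.

A tree decomposition must satisfy three properties: every vertex lies in some bag; for every edge, both endpoints lie together in some bag; and for every vertex, the bags containing it form a connected subtree. Here vertex e appears in no bag, so the decomposition is invalid.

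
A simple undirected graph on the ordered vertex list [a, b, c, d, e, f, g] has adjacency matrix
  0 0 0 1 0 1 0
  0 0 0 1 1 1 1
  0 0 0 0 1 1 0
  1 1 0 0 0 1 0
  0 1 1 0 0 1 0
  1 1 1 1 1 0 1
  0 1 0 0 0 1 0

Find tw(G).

A width-2 tree decomposition is:
Bags: B1 = {b, e, f}  B2 = {b, d, f}  B3 = {c, e, f}  B4 = {a, d, f}  B5 = {b, f, g}
Tree: B1–B2, B1–B3, B2–B4, B2–B5
Each bag holds 3 vertices, so the decomposition has width 2, which upper-bounds the treewidth. For the lower bound, the 3 vertices {c, e, f} are pairwise adjacent, and any tree decomposition puts a clique entirely inside one bag — forcing width ≥ 2. Hence tw(G) = 2 exactly.

2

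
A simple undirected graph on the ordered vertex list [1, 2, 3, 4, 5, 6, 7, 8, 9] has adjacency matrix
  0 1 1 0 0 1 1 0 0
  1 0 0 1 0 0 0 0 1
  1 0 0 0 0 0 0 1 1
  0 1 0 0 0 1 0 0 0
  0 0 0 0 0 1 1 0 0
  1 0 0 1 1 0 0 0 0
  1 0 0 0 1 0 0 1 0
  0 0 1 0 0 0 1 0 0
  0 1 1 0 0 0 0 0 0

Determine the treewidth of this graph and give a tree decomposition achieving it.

Treewidth 3.
One optimal decomposition is:
Bags: B1 = {3, 5, 7, 8}  B2 = {1, 3, 5, 7}  B3 = {1, 3, 5, 6}  B4 = {1, 3, 6, 9}  B5 = {1, 2, 6, 9}  B6 = {2, 4, 6, 9}
Tree: B1–B2, B2–B3, B3–B4, B4–B5, B5–B6

Every bag has size at most 4, so the width is 4 − 1 = 3 and tw(G) ≤ 3. For the lower bound: the 4 vertex sets {5,7,8}, {3}, {1}, {2,4,6,9} are disjoint, each induces a connected subgraph, and every pair is joined by at least one edge of G. Contracting each set to a single vertex therefore yields K_{4} as a minor, and since treewidth is minor-monotone, tw(G) ≥ tw(K_{4}) = 3. The upper and lower bounds meet at 3, so that is the treewidth.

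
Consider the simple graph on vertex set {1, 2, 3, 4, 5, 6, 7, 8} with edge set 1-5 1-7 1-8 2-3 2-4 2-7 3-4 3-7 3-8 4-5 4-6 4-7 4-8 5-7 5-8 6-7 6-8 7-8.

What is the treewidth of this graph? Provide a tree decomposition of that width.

Every bag has size at most 4, so the width is 4 − 1 = 3 and tw(G) ≤ 3. On the other hand G contains the 4-clique {1, 5, 7, 8}. A clique must lie in a single bag of any decomposition, so no decomposition can have width below 3. The upper and lower bounds meet at 3, so that is the treewidth.

Treewidth 3.
Bags: B1 = {4, 5, 7, 8}  B2 = {3, 4, 7, 8}  B3 = {4, 6, 7, 8}  B4 = {1, 5, 7, 8}  B5 = {2, 3, 4, 7}
Tree: B1–B2, B2–B3, B1–B4, B2–B5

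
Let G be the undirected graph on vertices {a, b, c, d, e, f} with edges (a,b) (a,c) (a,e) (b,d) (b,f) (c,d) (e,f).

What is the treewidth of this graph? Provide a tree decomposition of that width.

Treewidth 2.
One optimal decomposition is:
Bags: B1 = {a, c, d}  B2 = {a, b, d}  B3 = {a, b, e}  B4 = {b, e, f}
Tree: B1–B2, B2–B3, B3–B4

The largest bag has 3 vertices, giving width 2; this decomposition certifies tw(G) ≤ 2. For the lower bound, G contains the cycle c–d–b–a–c, so G is not a forest; only forests have treewidth ≤ 1, hence tw(G) ≥ 2. The upper and lower bounds meet at 2, so that is the treewidth.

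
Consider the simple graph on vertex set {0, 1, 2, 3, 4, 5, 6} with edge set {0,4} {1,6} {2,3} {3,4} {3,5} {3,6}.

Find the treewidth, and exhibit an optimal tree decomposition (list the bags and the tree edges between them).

Each bag holds 2 vertices, so the decomposition has width 1, which upper-bounds the treewidth. Since G has at least one edge (e.g. 1–6), it is not an edgeless graph, so tw(G) ≥ 1. Hence tw(G) = 1 exactly.

Treewidth 1.
One optimal decomposition is:
Bags: B1 = {1, 6}  B2 = {3, 6}  B3 = {3, 4}  B4 = {3, 5}  B5 = {0, 4}  B6 = {2, 3}
Tree: B1–B2, B2–B3, B3–B4, B3–B5, B2–B6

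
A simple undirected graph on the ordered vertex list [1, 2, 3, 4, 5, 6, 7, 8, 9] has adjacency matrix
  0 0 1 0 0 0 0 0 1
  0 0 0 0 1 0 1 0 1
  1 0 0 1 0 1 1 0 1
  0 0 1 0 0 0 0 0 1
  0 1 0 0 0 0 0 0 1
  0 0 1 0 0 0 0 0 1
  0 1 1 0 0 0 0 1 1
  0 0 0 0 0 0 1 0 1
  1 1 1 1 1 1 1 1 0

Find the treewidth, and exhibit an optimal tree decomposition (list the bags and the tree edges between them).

Treewidth 2.
One optimal decomposition is:
Bags: B1 = {3, 4, 9}  B2 = {3, 7, 9}  B3 = {1, 3, 9}  B4 = {2, 7, 9}  B5 = {7, 8, 9}  B6 = {2, 5, 9}  B7 = {3, 6, 9}
Tree: B1–B2, B2–B3, B2–B4, B4–B5, B4–B6, B1–B7

The largest bag has 3 vertices, giving width 2; this decomposition certifies tw(G) ≤ 2. On the other hand G contains the 3-clique {7, 8, 9}. A clique must lie in a single bag of any decomposition, so no decomposition can have width below 2. The upper and lower bounds meet at 2, so that is the treewidth.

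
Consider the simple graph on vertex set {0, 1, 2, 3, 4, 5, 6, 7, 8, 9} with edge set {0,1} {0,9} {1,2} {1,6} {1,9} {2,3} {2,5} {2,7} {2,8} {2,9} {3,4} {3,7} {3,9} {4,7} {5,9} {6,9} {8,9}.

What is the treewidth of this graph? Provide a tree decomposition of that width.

Each bag holds 3 vertices, so the decomposition has width 2, which upper-bounds the treewidth. For the lower bound, the 3 vertices {0, 1, 9} are pairwise adjacent, and any tree decomposition puts a clique entirely inside one bag — forcing width ≥ 2. Hence tw(G) = 2 exactly.

Treewidth 2.
One optimal decomposition is:
Bags: B1 = {2, 3, 9}  B2 = {1, 2, 9}  B3 = {2, 3, 7}  B4 = {0, 1, 9}  B5 = {3, 4, 7}  B6 = {2, 8, 9}  B7 = {1, 6, 9}  B8 = {2, 5, 9}
Tree: B1–B2, B1–B3, B2–B4, B3–B5, B2–B6, B2–B7, B1–B8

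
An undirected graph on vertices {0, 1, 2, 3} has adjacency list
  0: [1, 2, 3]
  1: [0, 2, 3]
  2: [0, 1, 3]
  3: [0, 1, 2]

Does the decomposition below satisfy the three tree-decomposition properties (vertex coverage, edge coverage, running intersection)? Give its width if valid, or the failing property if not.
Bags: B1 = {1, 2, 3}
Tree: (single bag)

A tree decomposition must satisfy three properties: every vertex lies in some bag; for every edge, both endpoints lie together in some bag; and for every vertex, the bags containing it form a connected subtree. Here vertex 0 appears in no bag, so the decomposition is invalid.

No — vertex 0 appears in no bag.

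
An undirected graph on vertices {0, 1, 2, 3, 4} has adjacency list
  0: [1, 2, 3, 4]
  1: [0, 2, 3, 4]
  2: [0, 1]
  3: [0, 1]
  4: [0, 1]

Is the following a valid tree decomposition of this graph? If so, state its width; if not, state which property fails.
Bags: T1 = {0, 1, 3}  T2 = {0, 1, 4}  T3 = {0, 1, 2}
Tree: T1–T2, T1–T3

Checking the three conditions: (i) the bags cover all of {0, 1, 2, 3, 4}; (ii) for each edge, some bag contains both endpoints; (iii) the bags containing any fixed vertex form a subtree. All hold, so the decomposition is valid with width 3 − 1 = 2.

Yes; width 2.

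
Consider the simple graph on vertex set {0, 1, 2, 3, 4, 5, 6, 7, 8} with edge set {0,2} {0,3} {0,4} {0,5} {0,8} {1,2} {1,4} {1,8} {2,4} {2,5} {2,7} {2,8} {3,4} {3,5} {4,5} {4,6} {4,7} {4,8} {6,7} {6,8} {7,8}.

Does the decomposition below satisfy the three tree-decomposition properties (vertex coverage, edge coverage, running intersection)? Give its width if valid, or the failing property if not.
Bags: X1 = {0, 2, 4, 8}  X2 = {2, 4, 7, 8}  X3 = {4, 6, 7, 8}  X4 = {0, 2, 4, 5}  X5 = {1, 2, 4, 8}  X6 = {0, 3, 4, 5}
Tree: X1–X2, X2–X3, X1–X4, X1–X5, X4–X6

Every vertex of G appears in some bag (union = {0, 1, 2, 3, 4, 5, 6, 7, 8}); every edge is covered by a bag; and for each vertex v the set of bags containing v is connected in the bag tree. The decomposition is therefore valid. The largest bag has 4 vertices, so the width is 3.

Yes; width 3.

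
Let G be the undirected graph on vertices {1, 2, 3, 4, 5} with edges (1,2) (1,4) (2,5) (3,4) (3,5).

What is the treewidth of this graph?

A width-2 tree decomposition is:
Bags: B1 = {1, 3, 4}  B2 = {1, 3, 5}  B3 = {1, 2, 5}
Tree: B1–B2, B2–B3
Each bag holds 3 vertices, so the decomposition has width 2, which upper-bounds the treewidth. The edges 1–4–3–5–2–1 form a cycle, so G is not a tree and its treewidth is at least 2. Combining the bounds, tw(G) = 2.

2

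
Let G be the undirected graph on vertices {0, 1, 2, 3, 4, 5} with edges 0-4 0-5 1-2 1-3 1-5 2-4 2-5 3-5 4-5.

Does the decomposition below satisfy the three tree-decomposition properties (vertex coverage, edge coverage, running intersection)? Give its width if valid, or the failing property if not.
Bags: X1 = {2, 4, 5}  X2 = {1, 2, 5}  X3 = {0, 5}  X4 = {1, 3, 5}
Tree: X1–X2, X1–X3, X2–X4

No — edge (4,0) lies in no bag.

A tree decomposition must satisfy three properties: every vertex lies in some bag; for every edge, both endpoints lie together in some bag; and for every vertex, the bags containing it form a connected subtree. Here edge (4,0) lies in no bag, so the decomposition is invalid.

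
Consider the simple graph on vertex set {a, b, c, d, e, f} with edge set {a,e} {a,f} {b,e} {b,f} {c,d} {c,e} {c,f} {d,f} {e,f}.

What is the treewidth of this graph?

A width-2 tree decomposition is:
Bags: B1 = {c, e, f}  B2 = {c, d, f}  B3 = {a, e, f}  B4 = {b, e, f}
Tree: B1–B2, B1–B3, B3–B4
Each bag holds 3 vertices, so the decomposition has width 2, which upper-bounds the treewidth. Conversely, {c, d, f} is a clique of size 3, and the vertices of any clique must share a bag in every tree decomposition; so some bag has ≥ 3 vertices and tw(G) ≥ 2. Hence tw(G) = 2 exactly.

2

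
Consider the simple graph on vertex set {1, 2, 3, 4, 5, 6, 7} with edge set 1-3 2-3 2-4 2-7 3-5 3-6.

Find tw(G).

A width-1 tree decomposition is:
Bags: B1 = {2, 4}  B2 = {2, 3}  B3 = {3, 6}  B4 = {1, 3}  B5 = {3, 5}  B6 = {2, 7}
Tree: B1–B2, B2–B3, B3–B4, B2–B5, B2–B6
Each bag holds 2 vertices, so the decomposition has width 1, which upper-bounds the treewidth. Any graph with an edge has treewidth ≥ 1, and G has the edge 2–4. The upper and lower bounds meet at 1, so that is the treewidth.

1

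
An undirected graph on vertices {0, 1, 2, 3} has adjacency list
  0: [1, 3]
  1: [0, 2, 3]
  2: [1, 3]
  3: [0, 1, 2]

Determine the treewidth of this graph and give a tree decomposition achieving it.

Treewidth 2.
One optimal decomposition is:
Bags: B1 = {0, 1, 3}  B2 = {1, 2, 3}
Tree: B1–B2

The largest bag has 3 vertices, giving width 2; this decomposition certifies tw(G) ≤ 2. On the other hand G contains the 3-clique {0, 1, 3}. A clique must lie in a single bag of any decomposition, so no decomposition can have width below 2. Hence tw(G) = 2 exactly.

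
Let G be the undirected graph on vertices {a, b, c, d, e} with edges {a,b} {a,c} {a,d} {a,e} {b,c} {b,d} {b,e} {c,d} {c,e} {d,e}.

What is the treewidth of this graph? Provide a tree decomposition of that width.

Treewidth 4.
Bags: B1 = {a, b, c, d, e}
Tree: (single bag)

With just one bag of size 5, the width is 5 − 1 = 4, so tw(G) ≤ 4. For the lower bound, the 5 vertices {a, b, c, d, e} are pairwise adjacent, and any tree decomposition puts a clique entirely inside one bag — forcing width ≥ 4. The upper and lower bounds meet at 4, so that is the treewidth.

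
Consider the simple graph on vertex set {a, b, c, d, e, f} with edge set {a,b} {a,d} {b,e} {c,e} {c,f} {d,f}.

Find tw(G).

2

A width-2 tree decomposition is:
Bags: B1 = {a, b, e}  B2 = {a, d, e}  B3 = {d, e, f}  B4 = {c, e, f}
Tree: B1–B2, B2–B3, B3–B4
Each bag holds 3 vertices, so the decomposition has width 2, which upper-bounds the treewidth. Since e–b–a–d–f–c–e is a cycle in G, G is not acyclic. Forests are exactly the graphs of treewidth ≤ 1, so tw(G) ≥ 2. The upper and lower bounds meet at 2, so that is the treewidth.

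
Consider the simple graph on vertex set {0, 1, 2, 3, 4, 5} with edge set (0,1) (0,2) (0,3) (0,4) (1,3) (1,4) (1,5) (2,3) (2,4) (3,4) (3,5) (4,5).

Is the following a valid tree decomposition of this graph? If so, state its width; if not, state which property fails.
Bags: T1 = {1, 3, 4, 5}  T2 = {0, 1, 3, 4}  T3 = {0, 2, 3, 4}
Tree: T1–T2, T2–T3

Yes; width 3.

Vertex coverage: the bags together contain {0, 1, 2, 3, 4, 5}, the full vertex set. Edge coverage: each edge of G has both endpoints in at least one bag. Running intersection: for every vertex, the bags containing it form a connected subtree. All three properties hold, so this is a valid tree decomposition of width max|bag| − 1 = 3, and hence tw(G) ≤ 3.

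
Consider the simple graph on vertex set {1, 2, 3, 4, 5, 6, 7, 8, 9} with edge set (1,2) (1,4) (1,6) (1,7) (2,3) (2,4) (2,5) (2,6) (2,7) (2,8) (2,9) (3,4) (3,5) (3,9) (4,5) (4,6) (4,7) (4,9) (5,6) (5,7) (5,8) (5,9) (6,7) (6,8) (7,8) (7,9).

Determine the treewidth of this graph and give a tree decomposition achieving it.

Treewidth 4.
One optimal decomposition is:
Bags: B1 = {2, 4, 5, 6, 7}  B2 = {2, 5, 6, 7, 8}  B3 = {2, 4, 5, 7, 9}  B4 = {1, 2, 4, 6, 7}  B5 = {2, 3, 4, 5, 9}
Tree: B1–B2, B1–B3, B1–B4, B3–B5

Each bag holds 5 vertices, so the decomposition has width 4, which upper-bounds the treewidth. For the lower bound, the 5 vertices {2, 5, 6, 7, 8} are pairwise adjacent, and any tree decomposition puts a clique entirely inside one bag — forcing width ≥ 4. Combining the bounds, tw(G) = 4.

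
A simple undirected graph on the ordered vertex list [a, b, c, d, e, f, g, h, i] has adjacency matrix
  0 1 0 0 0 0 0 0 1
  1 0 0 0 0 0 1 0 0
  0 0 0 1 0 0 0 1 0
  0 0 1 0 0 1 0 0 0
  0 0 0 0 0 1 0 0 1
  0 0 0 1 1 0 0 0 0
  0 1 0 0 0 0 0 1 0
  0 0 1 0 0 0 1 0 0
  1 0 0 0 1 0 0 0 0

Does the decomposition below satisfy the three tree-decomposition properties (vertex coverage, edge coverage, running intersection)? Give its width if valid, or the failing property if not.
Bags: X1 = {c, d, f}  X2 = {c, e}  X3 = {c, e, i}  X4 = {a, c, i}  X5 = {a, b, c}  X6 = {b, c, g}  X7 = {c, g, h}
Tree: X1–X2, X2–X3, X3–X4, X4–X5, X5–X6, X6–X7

A tree decomposition must satisfy three properties: every vertex lies in some bag; for every edge, both endpoints lie together in some bag; and for every vertex, the bags containing it form a connected subtree. Here edge (f,e) lies in no bag, so the decomposition is invalid.

No — edge (f,e) lies in no bag.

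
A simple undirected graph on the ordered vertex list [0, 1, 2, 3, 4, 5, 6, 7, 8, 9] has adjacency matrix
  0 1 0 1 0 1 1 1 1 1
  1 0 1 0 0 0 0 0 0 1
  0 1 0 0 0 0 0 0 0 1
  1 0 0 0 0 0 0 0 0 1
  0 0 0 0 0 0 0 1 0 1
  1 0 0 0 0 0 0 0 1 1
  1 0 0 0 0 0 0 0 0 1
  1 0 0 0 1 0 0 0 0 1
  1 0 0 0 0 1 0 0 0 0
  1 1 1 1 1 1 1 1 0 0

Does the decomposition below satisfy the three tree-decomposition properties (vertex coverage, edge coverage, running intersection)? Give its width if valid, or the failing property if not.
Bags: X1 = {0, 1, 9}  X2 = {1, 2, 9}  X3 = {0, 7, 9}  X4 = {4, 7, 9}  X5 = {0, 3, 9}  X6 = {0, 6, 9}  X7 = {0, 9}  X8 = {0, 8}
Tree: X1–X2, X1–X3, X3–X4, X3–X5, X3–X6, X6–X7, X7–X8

A tree decomposition must satisfy three properties: every vertex lies in some bag; for every edge, both endpoints lie together in some bag; and for every vertex, the bags containing it form a connected subtree. Here vertex 5 appears in no bag, so the decomposition is invalid.

No — vertex 5 appears in no bag.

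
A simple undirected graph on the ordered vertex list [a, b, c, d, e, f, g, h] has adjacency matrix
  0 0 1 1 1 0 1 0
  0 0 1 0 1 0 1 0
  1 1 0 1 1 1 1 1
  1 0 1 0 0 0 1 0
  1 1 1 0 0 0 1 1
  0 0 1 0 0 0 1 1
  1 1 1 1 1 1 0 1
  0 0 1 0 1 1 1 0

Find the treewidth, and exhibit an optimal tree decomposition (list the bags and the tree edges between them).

The largest bag has 4 vertices, giving width 3; this decomposition certifies tw(G) ≤ 3. Conversely, {a, c, d, g} is a clique of size 4, and the vertices of any clique must share a bag in every tree decomposition; so some bag has ≥ 4 vertices and tw(G) ≥ 3. The upper and lower bounds meet at 3, so that is the treewidth.

Treewidth 3.
One such decomposition:
Bags: B1 = {a, c, e, g}  B2 = {b, c, e, g}  B3 = {a, c, d, g}  B4 = {c, e, g, h}  B5 = {c, f, g, h}
Tree: B1–B2, B1–B3, B1–B4, B4–B5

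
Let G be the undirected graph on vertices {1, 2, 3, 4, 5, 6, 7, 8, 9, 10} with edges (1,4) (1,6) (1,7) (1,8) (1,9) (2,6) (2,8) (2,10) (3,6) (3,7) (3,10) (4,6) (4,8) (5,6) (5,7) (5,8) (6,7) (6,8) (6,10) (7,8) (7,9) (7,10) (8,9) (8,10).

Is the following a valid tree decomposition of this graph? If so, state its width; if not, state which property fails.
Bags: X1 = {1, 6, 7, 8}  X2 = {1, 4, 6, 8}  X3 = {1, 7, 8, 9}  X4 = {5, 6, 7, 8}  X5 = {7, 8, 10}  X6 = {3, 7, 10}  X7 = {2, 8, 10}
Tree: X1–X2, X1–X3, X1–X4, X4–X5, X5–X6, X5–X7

A tree decomposition must satisfy three properties: every vertex lies in some bag; for every edge, both endpoints lie together in some bag; and for every vertex, the bags containing it form a connected subtree. Here edge (6,10) lies in no bag, so the decomposition is invalid.

No — edge (6,10) lies in no bag.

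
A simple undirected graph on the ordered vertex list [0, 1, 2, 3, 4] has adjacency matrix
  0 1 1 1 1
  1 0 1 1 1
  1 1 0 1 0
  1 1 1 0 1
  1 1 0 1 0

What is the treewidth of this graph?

A width-3 tree decomposition is:
Bags: B1 = {0, 1, 2, 3}  B2 = {0, 1, 3, 4}
Tree: B1–B2
Each bag holds 4 vertices, so the decomposition has width 3, which upper-bounds the treewidth. On the other hand G contains the 4-clique {0, 1, 2, 3}. A clique must lie in a single bag of any decomposition, so no decomposition can have width below 3. Therefore the treewidth is 3.

3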